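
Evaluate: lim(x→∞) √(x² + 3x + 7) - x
This is an ∞-∞ indeterminate form.

Combine fractions or rationalize to convert ∞-∞ to 0/0 form:
  lim(x→∞) √(x² + 3x + 7) - x = 3/2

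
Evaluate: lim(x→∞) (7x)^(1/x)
This is an exponential indeterminate form.

For exponential indeterminate forms, take the natural log:
  Let L = lim(x→∞) (7x)^(1/x)
  Then ln(L) = lim(x→∞) [exponent × ln(base)]
  Evaluate using L'Hôpital or standard limits, then exponentiate.
  L = 1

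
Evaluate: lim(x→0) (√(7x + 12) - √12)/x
This is a standard limit.

Factor or rationalize the expression:
  lim(x→0) (√(7x + 12) - √12)/x = 7·sqrt(3)/12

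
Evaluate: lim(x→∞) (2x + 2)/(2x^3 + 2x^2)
This is an ∞/∞ indeterminate form.

Apply L'Hôpital's rule: differentiate numerator and denominator separately.
  f(x) = 2·x + 2   ⇒   f'(x) = 2
  g(x) = 2·x^3 + 2·x^2   ⇒   g'(x) = 6·x^2 + 4·x
  lim(x→∞) f'(x)/g'(x) = lim(x→∞) (2)/(6·x^2 + 4·x)
  = 0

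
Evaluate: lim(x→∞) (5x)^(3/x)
This is an exponential indeterminate form.

For exponential indeterminate forms, take the natural log:
  Let L = lim(x→∞) (5x)^(3/x)
  Then ln(L) = lim(x→∞) [exponent × ln(base)]
  Evaluate using L'Hôpital or standard limits, then exponentiate.
  L = 1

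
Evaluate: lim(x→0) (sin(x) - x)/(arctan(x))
This is a 0/0 indeterminate form.

Apply L'Hôpital's rule: differentiate numerator and denominator separately.
  f(x) = -x + sin(x)   ⇒   f'(x) = cos(x) - 1
  g(x) = atan(x)   ⇒   g'(x) = 1/(x^2 + 1)
  lim(x→0) f'(x)/g'(x) = lim(x→0) (cos(x) - 1)/(1/(x^2 + 1))
  = 0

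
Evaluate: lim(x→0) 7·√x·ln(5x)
This is a 0·∞ indeterminate form.

Rewrite 0·∞ as a quotient (0/0 or ∞/∞ form), then apply L'Hôpital's rule:
  lim(x→0) 7·√x·ln(5x) = 0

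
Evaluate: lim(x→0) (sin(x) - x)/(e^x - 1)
This is a 0/0 indeterminate form.

Apply L'Hôpital's rule: differentiate numerator and denominator separately.
  f(x) = -x + sin(x)   ⇒   f'(x) = cos(x) - 1
  g(x) = e^(x) - 1   ⇒   g'(x) = e^(x)
  lim(x→0) f'(x)/g'(x) = lim(x→0) (cos(x) - 1)/(e^(x))
  = 0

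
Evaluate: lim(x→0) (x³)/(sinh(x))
This is a 0/0 indeterminate form.

Apply L'Hôpital's rule: differentiate numerator and denominator separately.
  f(x) = x^3   ⇒   f'(x) = 3·x^2
  g(x) = sinh(x)   ⇒   g'(x) = cosh(x)
  lim(x→0) f'(x)/g'(x) = lim(x→0) (3·x^2)/(cosh(x))
  = 0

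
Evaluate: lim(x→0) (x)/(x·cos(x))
This is a 0/0 indeterminate form.

Apply L'Hôpital's rule: differentiate numerator and denominator separately.
  f(x) = x   ⇒   f'(x) = 1
  g(x) = x·cos(x)   ⇒   g'(x) = -x·sin(x) + cos(x)
  lim(x→0) f'(x)/g'(x) = lim(x→0) (1)/(-x·sin(x) + cos(x))
  = 1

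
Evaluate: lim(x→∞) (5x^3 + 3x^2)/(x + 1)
This is an ∞/∞ indeterminate form.

Apply L'Hôpital's rule: differentiate numerator and denominator separately.
  f(x) = 5·x^3 + 3·x^2   ⇒   f'(x) = 15·x^2 + 6·x
  g(x) = x + 1   ⇒   g'(x) = 1
  lim(x→∞) f'(x)/g'(x) = lim(x→∞) (15·x^2 + 6·x)/(1)
  = ∞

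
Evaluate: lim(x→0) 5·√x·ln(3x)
This is a 0·∞ indeterminate form.

Rewrite 0·∞ as a quotient (0/0 or ∞/∞ form), then apply L'Hôpital's rule:
  lim(x→0) 5·√x·ln(3x) = 0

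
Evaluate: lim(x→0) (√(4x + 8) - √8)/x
This is a standard limit.

Factor or rationalize the expression:
  lim(x→0) (√(4x + 8) - √8)/x = sqrt(2)/2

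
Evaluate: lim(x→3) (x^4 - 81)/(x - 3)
This is a standard limit.

Factor or rationalize the expression:
  lim(x→3) (x^4 - 81)/(x - 3) = 108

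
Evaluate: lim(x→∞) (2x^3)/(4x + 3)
This is an ∞/∞ indeterminate form.

Apply L'Hôpital's rule: differentiate numerator and denominator separately.
  f(x) = 2·x^3   ⇒   f'(x) = 6·x^2
  g(x) = 4·x + 3   ⇒   g'(x) = 4
  lim(x→∞) f'(x)/g'(x) = lim(x→∞) (6·x^2)/(4)
  = ∞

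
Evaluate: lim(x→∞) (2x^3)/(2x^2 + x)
This is an ∞/∞ indeterminate form.

Apply L'Hôpital's rule: differentiate numerator and denominator separately.
  f(x) = 2·x^3   ⇒   f'(x) = 6·x^2
  g(x) = 2·x^2 + x   ⇒   g'(x) = 4·x + 1
  lim(x→∞) f'(x)/g'(x) = lim(x→∞) (6·x^2)/(4·x + 1)
  = ∞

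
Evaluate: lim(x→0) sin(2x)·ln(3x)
This is a 0·∞ indeterminate form.

Rewrite 0·∞ as a quotient (0/0 or ∞/∞ form), then apply L'Hôpital's rule:
  lim(x→0) sin(2x)·ln(3x) = 0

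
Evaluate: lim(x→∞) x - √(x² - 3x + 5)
This is an ∞-∞ indeterminate form.

Combine fractions or rationalize to convert ∞-∞ to 0/0 form:
  lim(x→∞) x - √(x² - 3x + 5) = 3/2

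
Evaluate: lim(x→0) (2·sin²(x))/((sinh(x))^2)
This is a 0/0 indeterminate form.

Apply L'Hôpital's rule: differentiate numerator and denominator separately.
  f(x) = 2·sin(x)^2   ⇒   f'(x) = 4·sin(x)·cos(x)
  g(x) = sinh(x)^2   ⇒   g'(x) = 2·sinh(x)·cosh(x)
  lim(x→0) f'(x)/g'(x) = lim(x→0) (4·sin(x)·cos(x))/(2·sinh(x)·cosh(x))
  = 2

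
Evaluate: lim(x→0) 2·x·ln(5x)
This is a 0·∞ indeterminate form.

Rewrite 0·∞ as a quotient (0/0 or ∞/∞ form), then apply L'Hôpital's rule:
  lim(x→0) 2·x·ln(5x) = 0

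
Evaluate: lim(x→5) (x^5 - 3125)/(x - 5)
This is a standard limit.

Factor or rationalize the expression:
  lim(x→5) (x^5 - 3125)/(x - 5) = 3125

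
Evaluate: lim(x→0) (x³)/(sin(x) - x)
This is a 0/0 indeterminate form.

Apply L'Hôpital's rule: differentiate numerator and denominator separately.
  f(x) = x^3   ⇒   f'(x) = 3·x^2
  g(x) = -x + sin(x)   ⇒   g'(x) = cos(x) - 1
  lim(x→0) f'(x)/g'(x) = lim(x→0) (3·x^2)/(cos(x) - 1)
  = -6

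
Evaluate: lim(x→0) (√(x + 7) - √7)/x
This is a standard limit.

Factor or rationalize the expression:
  lim(x→0) (√(x + 7) - √7)/x = sqrt(7)/14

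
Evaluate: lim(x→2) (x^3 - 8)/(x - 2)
This is a standard limit.

Factor or rationalize the expression:
  lim(x→2) (x^3 - 8)/(x - 2) = 12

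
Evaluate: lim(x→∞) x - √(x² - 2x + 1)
This is an ∞-∞ indeterminate form.

Combine fractions or rationalize to convert ∞-∞ to 0/0 form:
  lim(x→∞) x - √(x² - 2x + 1) = 1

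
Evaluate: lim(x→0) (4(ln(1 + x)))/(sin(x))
This is a 0/0 indeterminate form.

Apply L'Hôpital's rule: differentiate numerator and denominator separately.
  f(x) = 4·ln(x + 1)   ⇒   f'(x) = 4/(x + 1)
  g(x) = sin(x)   ⇒   g'(x) = cos(x)
  lim(x→0) f'(x)/g'(x) = lim(x→0) (4/(x + 1))/(cos(x))
  = 4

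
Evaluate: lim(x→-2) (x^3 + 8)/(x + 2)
This is a standard limit.

Factor or rationalize the expression:
  lim(x→-2) (x^3 + 8)/(x + 2) = 12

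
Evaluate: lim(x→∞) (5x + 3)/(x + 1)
This is an ∞/∞ indeterminate form.

Apply L'Hôpital's rule: differentiate numerator and denominator separately.
  f(x) = 5·x + 3   ⇒   f'(x) = 5
  g(x) = x + 1   ⇒   g'(x) = 1
  lim(x→∞) f'(x)/g'(x) = lim(x→∞) (5)/(1)
  = 5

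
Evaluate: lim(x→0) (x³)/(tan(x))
This is a 0/0 indeterminate form.

Apply L'Hôpital's rule: differentiate numerator and denominator separately.
  f(x) = x^3   ⇒   f'(x) = 3·x^2
  g(x) = tan(x)   ⇒   g'(x) = tan(x)^2 + 1
  lim(x→0) f'(x)/g'(x) = lim(x→0) (3·x^2)/(tan(x)^2 + 1)
  = 0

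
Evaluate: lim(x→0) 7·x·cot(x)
This is a 0·∞ indeterminate form.

Rewrite 0·∞ as a quotient (0/0 or ∞/∞ form), then apply L'Hôpital's rule:
  lim(x→0) 7·x·cot(x) = 7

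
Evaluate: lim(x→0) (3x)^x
This is an exponential indeterminate form.

For exponential indeterminate forms, take the natural log:
  Let L = lim(x→0) (3x)^x
  Then ln(L) = lim(x→0) [exponent × ln(base)]
  Evaluate using L'Hôpital or standard limits, then exponentiate.
  L = 1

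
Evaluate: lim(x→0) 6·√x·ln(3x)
This is a 0·∞ indeterminate form.

Rewrite 0·∞ as a quotient (0/0 or ∞/∞ form), then apply L'Hôpital's rule:
  lim(x→0) 6·√x·ln(3x) = 0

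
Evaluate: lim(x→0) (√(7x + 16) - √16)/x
This is a standard limit.

Factor or rationalize the expression:
  lim(x→0) (√(7x + 16) - √16)/x = 7/8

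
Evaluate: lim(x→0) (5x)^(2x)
This is an exponential indeterminate form.

For exponential indeterminate forms, take the natural log:
  Let L = lim(x→0) (5x)^(2x)
  Then ln(L) = lim(x→0) [exponent × ln(base)]
  Evaluate using L'Hôpital or standard limits, then exponentiate.
  L = 1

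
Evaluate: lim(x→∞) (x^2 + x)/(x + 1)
This is an ∞/∞ indeterminate form.

Apply L'Hôpital's rule: differentiate numerator and denominator separately.
  f(x) = x^2 + x   ⇒   f'(x) = 2·x + 1
  g(x) = x + 1   ⇒   g'(x) = 1
  lim(x→∞) f'(x)/g'(x) = lim(x→∞) (2·x + 1)/(1)
  = ∞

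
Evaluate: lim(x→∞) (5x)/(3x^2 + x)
This is an ∞/∞ indeterminate form.

Apply L'Hôpital's rule: differentiate numerator and denominator separately.
  f(x) = 5·x   ⇒   f'(x) = 5
  g(x) = 3·x^2 + x   ⇒   g'(x) = 6·x + 1
  lim(x→∞) f'(x)/g'(x) = lim(x→∞) (5)/(6·x + 1)
  = 0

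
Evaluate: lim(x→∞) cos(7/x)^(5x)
This is an exponential indeterminate form.

For exponential indeterminate forms, take the natural log:
  Let L = lim(x→∞) cos(7/x)^(5x)
  Then ln(L) = lim(x→∞) [exponent × ln(base)]
  Evaluate using L'Hôpital or standard limits, then exponentiate.
  L = 1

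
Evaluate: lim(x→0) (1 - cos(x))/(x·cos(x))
This is a 0/0 indeterminate form.

Apply L'Hôpital's rule: differentiate numerator and denominator separately.
  f(x) = 1 - cos(x)   ⇒   f'(x) = sin(x)
  g(x) = x·cos(x)   ⇒   g'(x) = -x·sin(x) + cos(x)
  lim(x→0) f'(x)/g'(x) = lim(x→0) (sin(x))/(-x·sin(x) + cos(x))
  = 0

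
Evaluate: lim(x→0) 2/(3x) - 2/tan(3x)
This is an ∞-∞ indeterminate form.

Combine fractions or rationalize to convert ∞-∞ to 0/0 form:
  lim(x→0) 2/(3x) - 2/tan(3x) = 0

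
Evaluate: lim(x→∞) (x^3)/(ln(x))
This is an ∞/∞ indeterminate form.

Apply L'Hôpital's rule: differentiate numerator and denominator separately.
  f(x) = x^3   ⇒   f'(x) = 3·x^2
  g(x) = ln(x)   ⇒   g'(x) = 1/x
  lim(x→∞) f'(x)/g'(x) = lim(x→∞) (3·x^2)/(1/x)
  = ∞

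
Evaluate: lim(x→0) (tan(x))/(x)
This is a 0/0 indeterminate form.

Apply L'Hôpital's rule: differentiate numerator and denominator separately.
  f(x) = tan(x)   ⇒   f'(x) = tan(x)^2 + 1
  g(x) = x   ⇒   g'(x) = 1
  lim(x→0) f'(x)/g'(x) = lim(x→0) (tan(x)^2 + 1)/(1)
  = 1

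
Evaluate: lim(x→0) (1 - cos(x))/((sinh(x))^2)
This is a 0/0 indeterminate form.

Apply L'Hôpital's rule: differentiate numerator and denominator separately.
  f(x) = 1 - cos(x)   ⇒   f'(x) = sin(x)
  g(x) = sinh(x)^2   ⇒   g'(x) = 2·sinh(x)·cosh(x)
  lim(x→0) f'(x)/g'(x) = lim(x→0) (sin(x))/(2·sinh(x)·cosh(x))
  = 1/2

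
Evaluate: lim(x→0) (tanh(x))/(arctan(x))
This is a 0/0 indeterminate form.

Apply L'Hôpital's rule: differentiate numerator and denominator separately.
  f(x) = tanh(x)   ⇒   f'(x) = 1 - tanh(x)^2
  g(x) = atan(x)   ⇒   g'(x) = 1/(x^2 + 1)
  lim(x→0) f'(x)/g'(x) = lim(x→0) (1 - tanh(x)^2)/(1/(x^2 + 1))
  = 1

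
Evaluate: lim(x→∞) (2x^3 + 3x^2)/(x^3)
This is an ∞/∞ indeterminate form.

Apply L'Hôpital's rule: differentiate numerator and denominator separately.
  f(x) = 2·x^3 + 3·x^2   ⇒   f'(x) = 6·x^2 + 6·x
  g(x) = x^3   ⇒   g'(x) = 3·x^2
  lim(x→∞) f'(x)/g'(x) = lim(x→∞) (6·x^2 + 6·x)/(3·x^2)
  = 2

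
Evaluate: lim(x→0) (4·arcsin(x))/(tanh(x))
This is a 0/0 indeterminate form.

Apply L'Hôpital's rule: differentiate numerator and denominator separately.
  f(x) = 4·asin(x)   ⇒   f'(x) = 4/sqrt(1 - x^2)
  g(x) = tanh(x)   ⇒   g'(x) = 1 - tanh(x)^2
  lim(x→0) f'(x)/g'(x) = lim(x→0) (4/sqrt(1 - x^2))/(1 - tanh(x)^2)
  = 4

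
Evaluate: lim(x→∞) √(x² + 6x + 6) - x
This is an ∞-∞ indeterminate form.

Combine fractions or rationalize to convert ∞-∞ to 0/0 form:
  lim(x→∞) √(x² + 6x + 6) - x = 3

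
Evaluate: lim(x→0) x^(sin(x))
This is an exponential indeterminate form.

For exponential indeterminate forms, take the natural log:
  Let L = lim(x→0) x^(sin(x))
  Then ln(L) = lim(x→0) [exponent × ln(base)]
  Evaluate using L'Hôpital or standard limits, then exponentiate.
  L = 1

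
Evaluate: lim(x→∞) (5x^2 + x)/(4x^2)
This is an ∞/∞ indeterminate form.

Apply L'Hôpital's rule: differentiate numerator and denominator separately.
  f(x) = 5·x^2 + x   ⇒   f'(x) = 10·x + 1
  g(x) = 4·x^2   ⇒   g'(x) = 8·x
  lim(x→∞) f'(x)/g'(x) = lim(x→∞) (10·x + 1)/(8·x)
  = 5/4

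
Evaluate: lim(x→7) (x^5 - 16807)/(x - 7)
This is a standard limit.

Factor or rationalize the expression:
  lim(x→7) (x^5 - 16807)/(x - 7) = 12005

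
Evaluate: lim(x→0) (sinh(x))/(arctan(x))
This is a 0/0 indeterminate form.

Apply L'Hôpital's rule: differentiate numerator and denominator separately.
  f(x) = sinh(x)   ⇒   f'(x) = cosh(x)
  g(x) = atan(x)   ⇒   g'(x) = 1/(x^2 + 1)
  lim(x→0) f'(x)/g'(x) = lim(x→0) (cosh(x))/(1/(x^2 + 1))
  = 1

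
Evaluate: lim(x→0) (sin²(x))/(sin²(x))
This is a 0/0 indeterminate form.

Apply L'Hôpital's rule: differentiate numerator and denominator separately.
  f(x) = sin(x)^2   ⇒   f'(x) = 2·sin(x)·cos(x)
  g(x) = sin(x)^2   ⇒   g'(x) = 2·sin(x)·cos(x)
  lim(x→0) f'(x)/g'(x) = lim(x→0) (2·sin(x)·cos(x))/(2·sin(x)·cos(x))
  = 1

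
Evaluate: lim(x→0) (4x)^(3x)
This is an exponential indeterminate form.

For exponential indeterminate forms, take the natural log:
  Let L = lim(x→0) (4x)^(3x)
  Then ln(L) = lim(x→0) [exponent × ln(base)]
  Evaluate using L'Hôpital or standard limits, then exponentiate.
  L = 1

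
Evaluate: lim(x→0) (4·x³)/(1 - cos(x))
This is a 0/0 indeterminate form.

Apply L'Hôpital's rule: differentiate numerator and denominator separately.
  f(x) = 4·x^3   ⇒   f'(x) = 12·x^2
  g(x) = 1 - cos(x)   ⇒   g'(x) = sin(x)
  lim(x→0) f'(x)/g'(x) = lim(x→0) (12·x^2)/(sin(x))
  = 0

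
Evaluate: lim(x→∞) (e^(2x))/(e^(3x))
This is an ∞/∞ indeterminate form.

Apply L'Hôpital's rule: differentiate numerator and denominator separately.
  f(x) = e^(2·x)   ⇒   f'(x) = 2·e^(2·x)
  g(x) = e^(3·x)   ⇒   g'(x) = 3·e^(3·x)
  lim(x→∞) f'(x)/g'(x) = lim(x→∞) (2·e^(2·x))/(3·e^(3·x))
  = 0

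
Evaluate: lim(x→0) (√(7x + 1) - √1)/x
This is a standard limit.

Factor or rationalize the expression:
  lim(x→0) (√(7x + 1) - √1)/x = 7/2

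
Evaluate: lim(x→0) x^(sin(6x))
This is an exponential indeterminate form.

For exponential indeterminate forms, take the natural log:
  Let L = lim(x→0) x^(sin(6x))
  Then ln(L) = lim(x→0) [exponent × ln(base)]
  Evaluate using L'Hôpital or standard limits, then exponentiate.
  L = 1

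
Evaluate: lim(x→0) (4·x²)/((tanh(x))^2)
This is a 0/0 indeterminate form.

Apply L'Hôpital's rule: differentiate numerator and denominator separately.
  f(x) = 4·x^2   ⇒   f'(x) = 8·x
  g(x) = tanh(x)^2   ⇒   g'(x) = (2 - 2·tanh(x)^2)·tanh(x)
  lim(x→0) f'(x)/g'(x) = lim(x→0) (8·x)/((2 - 2·tanh(x)^2)·tanh(x))
  = 4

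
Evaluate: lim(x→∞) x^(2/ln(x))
This is an exponential indeterminate form.

For exponential indeterminate forms, take the natural log:
  Let L = lim(x→∞) x^(2/ln(x))
  Then ln(L) = lim(x→∞) [exponent × ln(base)]
  Evaluate using L'Hôpital or standard limits, then exponentiate.
  L = e²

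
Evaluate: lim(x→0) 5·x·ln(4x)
This is a 0·∞ indeterminate form.

Rewrite 0·∞ as a quotient (0/0 or ∞/∞ form), then apply L'Hôpital's rule:
  lim(x→0) 5·x·ln(4x) = 0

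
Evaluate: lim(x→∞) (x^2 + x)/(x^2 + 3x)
This is an ∞/∞ indeterminate form.

Apply L'Hôpital's rule: differentiate numerator and denominator separately.
  f(x) = x^2 + x   ⇒   f'(x) = 2·x + 1
  g(x) = x^2 + 3·x   ⇒   g'(x) = 2·x + 3
  lim(x→∞) f'(x)/g'(x) = lim(x→∞) (2·x + 1)/(2·x + 3)
  = 1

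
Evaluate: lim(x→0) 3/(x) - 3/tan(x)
This is an ∞-∞ indeterminate form.

Combine fractions or rationalize to convert ∞-∞ to 0/0 form:
  lim(x→0) 3/(x) - 3/tan(x) = 0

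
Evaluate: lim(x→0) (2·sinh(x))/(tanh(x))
This is a 0/0 indeterminate form.

Apply L'Hôpital's rule: differentiate numerator and denominator separately.
  f(x) = 2·sinh(x)   ⇒   f'(x) = 2·cosh(x)
  g(x) = tanh(x)   ⇒   g'(x) = 1 - tanh(x)^2
  lim(x→0) f'(x)/g'(x) = lim(x→0) (2·cosh(x))/(1 - tanh(x)^2)
  = 2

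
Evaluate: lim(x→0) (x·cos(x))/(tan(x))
This is a 0/0 indeterminate form.

Apply L'Hôpital's rule: differentiate numerator and denominator separately.
  f(x) = x·cos(x)   ⇒   f'(x) = -x·sin(x) + cos(x)
  g(x) = tan(x)   ⇒   g'(x) = tan(x)^2 + 1
  lim(x→0) f'(x)/g'(x) = lim(x→0) (-x·sin(x) + cos(x))/(tan(x)^2 + 1)
  = 1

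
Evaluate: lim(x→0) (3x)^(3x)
This is an exponential indeterminate form.

For exponential indeterminate forms, take the natural log:
  Let L = lim(x→0) (3x)^(3x)
  Then ln(L) = lim(x→0) [exponent × ln(base)]
  Evaluate using L'Hôpital or standard limits, then exponentiate.
  L = 1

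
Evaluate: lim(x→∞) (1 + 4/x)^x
This is an exponential indeterminate form.

For exponential indeterminate forms, take the natural log:
  Let L = lim(x→∞) (1 + 4/x)^x
  Then ln(L) = lim(x→∞) [exponent × ln(base)]
  Evaluate using L'Hôpital or standard limits, then exponentiate.
  L = e^(4)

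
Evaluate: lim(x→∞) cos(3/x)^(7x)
This is an exponential indeterminate form.

For exponential indeterminate forms, take the natural log:
  Let L = lim(x→∞) cos(3/x)^(7x)
  Then ln(L) = lim(x→∞) [exponent × ln(base)]
  Evaluate using L'Hôpital or standard limits, then exponentiate.
  L = 1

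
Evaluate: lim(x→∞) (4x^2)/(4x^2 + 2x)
This is an ∞/∞ indeterminate form.

Apply L'Hôpital's rule: differentiate numerator and denominator separately.
  f(x) = 4·x^2   ⇒   f'(x) = 8·x
  g(x) = 4·x^2 + 2·x   ⇒   g'(x) = 8·x + 2
  lim(x→∞) f'(x)/g'(x) = lim(x→∞) (8·x)/(8·x + 2)
  = 1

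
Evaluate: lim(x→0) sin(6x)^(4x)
This is an exponential indeterminate form.

For exponential indeterminate forms, take the natural log:
  Let L = lim(x→0) sin(6x)^(4x)
  Then ln(L) = lim(x→0) [exponent × ln(base)]
  Evaluate using L'Hôpital or standard limits, then exponentiate.
  L = 1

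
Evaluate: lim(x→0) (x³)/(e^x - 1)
This is a 0/0 indeterminate form.

Apply L'Hôpital's rule: differentiate numerator and denominator separately.
  f(x) = x^3   ⇒   f'(x) = 3·x^2
  g(x) = e^(x) - 1   ⇒   g'(x) = e^(x)
  lim(x→0) f'(x)/g'(x) = lim(x→0) (3·x^2)/(e^(x))
  = 0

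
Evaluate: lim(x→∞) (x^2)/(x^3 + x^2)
This is an ∞/∞ indeterminate form.

Apply L'Hôpital's rule: differentiate numerator and denominator separately.
  f(x) = x^2   ⇒   f'(x) = 2·x
  g(x) = x^3 + x^2   ⇒   g'(x) = 3·x^2 + 2·x
  lim(x→∞) f'(x)/g'(x) = lim(x→∞) (2·x)/(3·x^2 + 2·x)
  = 0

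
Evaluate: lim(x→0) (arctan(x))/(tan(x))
This is a 0/0 indeterminate form.

Apply L'Hôpital's rule: differentiate numerator and denominator separately.
  f(x) = atan(x)   ⇒   f'(x) = 1/(x^2 + 1)
  g(x) = tan(x)   ⇒   g'(x) = tan(x)^2 + 1
  lim(x→0) f'(x)/g'(x) = lim(x→0) (1/(x^2 + 1))/(tan(x)^2 + 1)
  = 1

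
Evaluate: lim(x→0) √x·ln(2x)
This is a 0·∞ indeterminate form.

Rewrite 0·∞ as a quotient (0/0 or ∞/∞ form), then apply L'Hôpital's rule:
  lim(x→0) √x·ln(2x) = 0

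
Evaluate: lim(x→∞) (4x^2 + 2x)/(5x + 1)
This is an ∞/∞ indeterminate form.

Apply L'Hôpital's rule: differentiate numerator and denominator separately.
  f(x) = 4·x^2 + 2·x   ⇒   f'(x) = 8·x + 2
  g(x) = 5·x + 1   ⇒   g'(x) = 5
  lim(x→∞) f'(x)/g'(x) = lim(x→∞) (8·x + 2)/(5)
  = ∞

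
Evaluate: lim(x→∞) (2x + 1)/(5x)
This is an ∞/∞ indeterminate form.

Apply L'Hôpital's rule: differentiate numerator and denominator separately.
  f(x) = 2·x + 1   ⇒   f'(x) = 2
  g(x) = 5·x   ⇒   g'(x) = 5
  lim(x→∞) f'(x)/g'(x) = lim(x→∞) (2)/(5)
  = 2/5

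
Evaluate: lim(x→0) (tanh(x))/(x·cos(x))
This is a 0/0 indeterminate form.

Apply L'Hôpital's rule: differentiate numerator and denominator separately.
  f(x) = tanh(x)   ⇒   f'(x) = 1 - tanh(x)^2
  g(x) = x·cos(x)   ⇒   g'(x) = -x·sin(x) + cos(x)
  lim(x→0) f'(x)/g'(x) = lim(x→0) (1 - tanh(x)^2)/(-x·sin(x) + cos(x))
  = 1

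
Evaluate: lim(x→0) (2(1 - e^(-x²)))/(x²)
This is a 0/0 indeterminate form.

Apply L'Hôpital's rule: differentiate numerator and denominator separately.
  f(x) = 2 - 2·e^(-x^2)   ⇒   f'(x) = 4·x·e^(-x^2)
  g(x) = x^2   ⇒   g'(x) = 2·x
  lim(x→0) f'(x)/g'(x) = lim(x→0) (4·x·e^(-x^2))/(2·x)
  = 2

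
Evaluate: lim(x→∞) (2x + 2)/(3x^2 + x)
This is an ∞/∞ indeterminate form.

Apply L'Hôpital's rule: differentiate numerator and denominator separately.
  f(x) = 2·x + 2   ⇒   f'(x) = 2
  g(x) = 3·x^2 + x   ⇒   g'(x) = 6·x + 1
  lim(x→∞) f'(x)/g'(x) = lim(x→∞) (2)/(6·x + 1)
  = 0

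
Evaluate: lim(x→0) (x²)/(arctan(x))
This is a 0/0 indeterminate form.

Apply L'Hôpital's rule: differentiate numerator and denominator separately.
  f(x) = x^2   ⇒   f'(x) = 2·x
  g(x) = atan(x)   ⇒   g'(x) = 1/(x^2 + 1)
  lim(x→0) f'(x)/g'(x) = lim(x→0) (2·x)/(1/(x^2 + 1))
  = 0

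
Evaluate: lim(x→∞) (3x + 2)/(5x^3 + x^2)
This is an ∞/∞ indeterminate form.

Apply L'Hôpital's rule: differentiate numerator and denominator separately.
  f(x) = 3·x + 2   ⇒   f'(x) = 3
  g(x) = 5·x^3 + x^2   ⇒   g'(x) = 15·x^2 + 2·x
  lim(x→∞) f'(x)/g'(x) = lim(x→∞) (3)/(15·x^2 + 2·x)
  = 0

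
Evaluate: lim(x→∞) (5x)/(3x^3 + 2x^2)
This is an ∞/∞ indeterminate form.

Apply L'Hôpital's rule: differentiate numerator and denominator separately.
  f(x) = 5·x   ⇒   f'(x) = 5
  g(x) = 3·x^3 + 2·x^2   ⇒   g'(x) = 9·x^2 + 4·x
  lim(x→∞) f'(x)/g'(x) = lim(x→∞) (5)/(9·x^2 + 4·x)
  = 0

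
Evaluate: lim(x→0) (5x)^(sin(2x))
This is an exponential indeterminate form.

For exponential indeterminate forms, take the natural log:
  Let L = lim(x→0) (5x)^(sin(2x))
  Then ln(L) = lim(x→0) [exponent × ln(base)]
  Evaluate using L'Hôpital or standard limits, then exponentiate.
  L = 1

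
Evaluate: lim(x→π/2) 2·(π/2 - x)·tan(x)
This is a 0·∞ indeterminate form.

Rewrite 0·∞ as a quotient (0/0 or ∞/∞ form), then apply L'Hôpital's rule:
  lim(x→π/2) 2·(π/2 - x)·tan(x) = 2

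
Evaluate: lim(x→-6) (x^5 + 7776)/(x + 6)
This is a standard limit.

Factor or rationalize the expression:
  lim(x→-6) (x^5 + 7776)/(x + 6) = 6480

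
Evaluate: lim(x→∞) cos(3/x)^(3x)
This is an exponential indeterminate form.

For exponential indeterminate forms, take the natural log:
  Let L = lim(x→∞) cos(3/x)^(3x)
  Then ln(L) = lim(x→∞) [exponent × ln(base)]
  Evaluate using L'Hôpital or standard limits, then exponentiate.
  L = 1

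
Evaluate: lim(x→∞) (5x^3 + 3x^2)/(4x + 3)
This is an ∞/∞ indeterminate form.

Apply L'Hôpital's rule: differentiate numerator and denominator separately.
  f(x) = 5·x^3 + 3·x^2   ⇒   f'(x) = 15·x^2 + 6·x
  g(x) = 4·x + 3   ⇒   g'(x) = 4
  lim(x→∞) f'(x)/g'(x) = lim(x→∞) (15·x^2 + 6·x)/(4)
  = ∞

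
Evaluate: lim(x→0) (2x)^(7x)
This is an exponential indeterminate form.

For exponential indeterminate forms, take the natural log:
  Let L = lim(x→0) (2x)^(7x)
  Then ln(L) = lim(x→0) [exponent × ln(base)]
  Evaluate using L'Hôpital or standard limits, then exponentiate.
  L = 1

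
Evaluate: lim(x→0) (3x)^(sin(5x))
This is an exponential indeterminate form.

For exponential indeterminate forms, take the natural log:
  Let L = lim(x→0) (3x)^(sin(5x))
  Then ln(L) = lim(x→0) [exponent × ln(base)]
  Evaluate using L'Hôpital or standard limits, then exponentiate.
  L = 1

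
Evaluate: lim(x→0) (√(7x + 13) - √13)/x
This is a standard limit.

Factor or rationalize the expression:
  lim(x→0) (√(7x + 13) - √13)/x = 7·sqrt(13)/26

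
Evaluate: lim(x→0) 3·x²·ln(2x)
This is a 0·∞ indeterminate form.

Rewrite 0·∞ as a quotient (0/0 or ∞/∞ form), then apply L'Hôpital's rule:
  lim(x→0) 3·x²·ln(2x) = 0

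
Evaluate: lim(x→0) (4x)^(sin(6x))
This is an exponential indeterminate form.

For exponential indeterminate forms, take the natural log:
  Let L = lim(x→0) (4x)^(sin(6x))
  Then ln(L) = lim(x→0) [exponent × ln(base)]
  Evaluate using L'Hôpital or standard limits, then exponentiate.
  L = 1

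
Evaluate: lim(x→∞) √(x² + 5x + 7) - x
This is an ∞-∞ indeterminate form.

Combine fractions or rationalize to convert ∞-∞ to 0/0 form:
  lim(x→∞) √(x² + 5x + 7) - x = 5/2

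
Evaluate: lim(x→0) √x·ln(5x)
This is a 0·∞ indeterminate form.

Rewrite 0·∞ as a quotient (0/0 or ∞/∞ form), then apply L'Hôpital's rule:
  lim(x→0) √x·ln(5x) = 0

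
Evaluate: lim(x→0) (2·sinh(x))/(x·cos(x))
This is a 0/0 indeterminate form.

Apply L'Hôpital's rule: differentiate numerator and denominator separately.
  f(x) = 2·sinh(x)   ⇒   f'(x) = 2·cosh(x)
  g(x) = x·cos(x)   ⇒   g'(x) = -x·sin(x) + cos(x)
  lim(x→0) f'(x)/g'(x) = lim(x→0) (2·cosh(x))/(-x·sin(x) + cos(x))
  = 2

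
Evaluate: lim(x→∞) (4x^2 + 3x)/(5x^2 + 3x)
This is an ∞/∞ indeterminate form.

Apply L'Hôpital's rule: differentiate numerator and denominator separately.
  f(x) = 4·x^2 + 3·x   ⇒   f'(x) = 8·x + 3
  g(x) = 5·x^2 + 3·x   ⇒   g'(x) = 10·x + 3
  lim(x→∞) f'(x)/g'(x) = lim(x→∞) (8·x + 3)/(10·x + 3)
  = 4/5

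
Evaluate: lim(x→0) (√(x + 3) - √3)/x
This is a standard limit.

Factor or rationalize the expression:
  lim(x→0) (√(x + 3) - √3)/x = sqrt(3)/6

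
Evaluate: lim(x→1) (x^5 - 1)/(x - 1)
This is a standard limit.

Factor or rationalize the expression:
  lim(x→1) (x^5 - 1)/(x - 1) = 5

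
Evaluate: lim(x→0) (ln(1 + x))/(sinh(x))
This is a 0/0 indeterminate form.

Apply L'Hôpital's rule: differentiate numerator and denominator separately.
  f(x) = ln(x + 1)   ⇒   f'(x) = 1/(x + 1)
  g(x) = sinh(x)   ⇒   g'(x) = cosh(x)
  lim(x→0) f'(x)/g'(x) = lim(x→0) (1/(x + 1))/(cosh(x))
  = 1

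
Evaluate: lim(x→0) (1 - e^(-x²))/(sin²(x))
This is a 0/0 indeterminate form.

Apply L'Hôpital's rule: differentiate numerator and denominator separately.
  f(x) = 1 - e^(-x^2)   ⇒   f'(x) = 2·x·e^(-x^2)
  g(x) = sin(x)^2   ⇒   g'(x) = 2·sin(x)·cos(x)
  lim(x→0) f'(x)/g'(x) = lim(x→0) (2·x·e^(-x^2))/(2·sin(x)·cos(x))
  = 1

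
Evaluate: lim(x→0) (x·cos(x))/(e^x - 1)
This is a 0/0 indeterminate form.

Apply L'Hôpital's rule: differentiate numerator and denominator separately.
  f(x) = x·cos(x)   ⇒   f'(x) = -x·sin(x) + cos(x)
  g(x) = e^(x) - 1   ⇒   g'(x) = e^(x)
  lim(x→0) f'(x)/g'(x) = lim(x→0) (-x·sin(x) + cos(x))/(e^(x))
  = 1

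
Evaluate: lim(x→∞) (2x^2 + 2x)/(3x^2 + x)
This is an ∞/∞ indeterminate form.

Apply L'Hôpital's rule: differentiate numerator and denominator separately.
  f(x) = 2·x^2 + 2·x   ⇒   f'(x) = 4·x + 2
  g(x) = 3·x^2 + x   ⇒   g'(x) = 6·x + 1
  lim(x→∞) f'(x)/g'(x) = lim(x→∞) (4·x + 2)/(6·x + 1)
  = 2/3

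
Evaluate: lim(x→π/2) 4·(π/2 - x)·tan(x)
This is a 0·∞ indeterminate form.

Rewrite 0·∞ as a quotient (0/0 or ∞/∞ form), then apply L'Hôpital's rule:
  lim(x→π/2) 4·(π/2 - x)·tan(x) = 4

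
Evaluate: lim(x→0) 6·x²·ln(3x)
This is a 0·∞ indeterminate form.

Rewrite 0·∞ as a quotient (0/0 or ∞/∞ form), then apply L'Hôpital's rule:
  lim(x→0) 6·x²·ln(3x) = 0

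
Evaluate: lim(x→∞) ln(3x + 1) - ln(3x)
This is an ∞-∞ indeterminate form.

Combine fractions or rationalize to convert ∞-∞ to 0/0 form:
  lim(x→∞) ln(3x + 1) - ln(3x) = 0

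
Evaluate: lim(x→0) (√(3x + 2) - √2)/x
This is a standard limit.

Factor or rationalize the expression:
  lim(x→0) (√(3x + 2) - √2)/x = 3·sqrt(2)/4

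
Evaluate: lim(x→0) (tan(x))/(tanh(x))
This is a 0/0 indeterminate form.

Apply L'Hôpital's rule: differentiate numerator and denominator separately.
  f(x) = tan(x)   ⇒   f'(x) = tan(x)^2 + 1
  g(x) = tanh(x)   ⇒   g'(x) = 1 - tanh(x)^2
  lim(x→0) f'(x)/g'(x) = lim(x→0) (tan(x)^2 + 1)/(1 - tanh(x)^2)
  = 1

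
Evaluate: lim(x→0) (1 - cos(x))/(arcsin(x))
This is a 0/0 indeterminate form.

Apply L'Hôpital's rule: differentiate numerator and denominator separately.
  f(x) = 1 - cos(x)   ⇒   f'(x) = sin(x)
  g(x) = asin(x)   ⇒   g'(x) = 1/sqrt(1 - x^2)
  lim(x→0) f'(x)/g'(x) = lim(x→0) (sin(x))/(1/sqrt(1 - x^2))
  = 0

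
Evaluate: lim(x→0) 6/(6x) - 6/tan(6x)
This is an ∞-∞ indeterminate form.

Combine fractions or rationalize to convert ∞-∞ to 0/0 form:
  lim(x→0) 6/(6x) - 6/tan(6x) = 0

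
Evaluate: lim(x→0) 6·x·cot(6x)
This is a 0·∞ indeterminate form.

Rewrite 0·∞ as a quotient (0/0 or ∞/∞ form), then apply L'Hôpital's rule:
  lim(x→0) 6·x·cot(6x) = 1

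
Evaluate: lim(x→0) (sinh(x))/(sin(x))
This is a 0/0 indeterminate form.

Apply L'Hôpital's rule: differentiate numerator and denominator separately.
  f(x) = sinh(x)   ⇒   f'(x) = cosh(x)
  g(x) = sin(x)   ⇒   g'(x) = cos(x)
  lim(x→0) f'(x)/g'(x) = lim(x→0) (cosh(x))/(cos(x))
  = 1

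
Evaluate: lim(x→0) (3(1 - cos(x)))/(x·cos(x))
This is a 0/0 indeterminate form.

Apply L'Hôpital's rule: differentiate numerator and denominator separately.
  f(x) = 3 - 3·cos(x)   ⇒   f'(x) = 3·sin(x)
  g(x) = x·cos(x)   ⇒   g'(x) = -x·sin(x) + cos(x)
  lim(x→0) f'(x)/g'(x) = lim(x→0) (3·sin(x))/(-x·sin(x) + cos(x))
  = 0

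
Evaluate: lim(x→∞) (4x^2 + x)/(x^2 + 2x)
This is an ∞/∞ indeterminate form.

Apply L'Hôpital's rule: differentiate numerator and denominator separately.
  f(x) = 4·x^2 + x   ⇒   f'(x) = 8·x + 1
  g(x) = x^2 + 2·x   ⇒   g'(x) = 2·x + 2
  lim(x→∞) f'(x)/g'(x) = lim(x→∞) (8·x + 1)/(2·x + 2)
  = 4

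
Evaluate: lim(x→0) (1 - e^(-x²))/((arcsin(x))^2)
This is a 0/0 indeterminate form.

Apply L'Hôpital's rule: differentiate numerator and denominator separately.
  f(x) = 1 - e^(-x^2)   ⇒   f'(x) = 2·x·e^(-x^2)
  g(x) = asin(x)^2   ⇒   g'(x) = 2·asin(x)/sqrt(1 - x^2)
  lim(x→0) f'(x)/g'(x) = lim(x→0) (2·x·e^(-x^2))/(2·asin(x)/sqrt(1 - x^2))
  = 1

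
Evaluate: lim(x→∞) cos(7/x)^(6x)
This is an exponential indeterminate form.

For exponential indeterminate forms, take the natural log:
  Let L = lim(x→∞) cos(7/x)^(6x)
  Then ln(L) = lim(x→∞) [exponent × ln(base)]
  Evaluate using L'Hôpital or standard limits, then exponentiate.
  L = 1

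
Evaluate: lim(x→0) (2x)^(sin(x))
This is an exponential indeterminate form.

For exponential indeterminate forms, take the natural log:
  Let L = lim(x→0) (2x)^(sin(x))
  Then ln(L) = lim(x→0) [exponent × ln(base)]
  Evaluate using L'Hôpital or standard limits, then exponentiate.
  L = 1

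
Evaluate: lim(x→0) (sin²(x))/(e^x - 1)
This is a 0/0 indeterminate form.

Apply L'Hôpital's rule: differentiate numerator and denominator separately.
  f(x) = sin(x)^2   ⇒   f'(x) = 2·sin(x)·cos(x)
  g(x) = e^(x) - 1   ⇒   g'(x) = e^(x)
  lim(x→0) f'(x)/g'(x) = lim(x→0) (2·sin(x)·cos(x))/(e^(x))
  = 0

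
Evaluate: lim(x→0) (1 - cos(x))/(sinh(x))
This is a 0/0 indeterminate form.

Apply L'Hôpital's rule: differentiate numerator and denominator separately.
  f(x) = 1 - cos(x)   ⇒   f'(x) = sin(x)
  g(x) = sinh(x)   ⇒   g'(x) = cosh(x)
  lim(x→0) f'(x)/g'(x) = lim(x→0) (sin(x))/(cosh(x))
  = 0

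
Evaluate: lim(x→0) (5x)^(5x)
This is an exponential indeterminate form.

For exponential indeterminate forms, take the natural log:
  Let L = lim(x→0) (5x)^(5x)
  Then ln(L) = lim(x→0) [exponent × ln(base)]
  Evaluate using L'Hôpital or standard limits, then exponentiate.
  L = 1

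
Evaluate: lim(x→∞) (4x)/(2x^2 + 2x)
This is an ∞/∞ indeterminate form.

Apply L'Hôpital's rule: differentiate numerator and denominator separately.
  f(x) = 4·x   ⇒   f'(x) = 4
  g(x) = 2·x^2 + 2·x   ⇒   g'(x) = 4·x + 2
  lim(x→∞) f'(x)/g'(x) = lim(x→∞) (4)/(4·x + 2)
  = 0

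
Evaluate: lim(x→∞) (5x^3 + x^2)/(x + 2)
This is an ∞/∞ indeterminate form.

Apply L'Hôpital's rule: differentiate numerator and denominator separately.
  f(x) = 5·x^3 + x^2   ⇒   f'(x) = 15·x^2 + 2·x
  g(x) = x + 2   ⇒   g'(x) = 1
  lim(x→∞) f'(x)/g'(x) = lim(x→∞) (15·x^2 + 2·x)/(1)
  = ∞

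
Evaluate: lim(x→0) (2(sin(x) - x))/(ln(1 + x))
This is a 0/0 indeterminate form.

Apply L'Hôpital's rule: differentiate numerator and denominator separately.
  f(x) = -2·x + 2·sin(x)   ⇒   f'(x) = 2·cos(x) - 2
  g(x) = ln(x + 1)   ⇒   g'(x) = 1/(x + 1)
  lim(x→0) f'(x)/g'(x) = lim(x→0) (2·cos(x) - 2)/(1/(x + 1))
  = 0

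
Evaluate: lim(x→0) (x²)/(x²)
This is a 0/0 indeterminate form.

Apply L'Hôpital's rule: differentiate numerator and denominator separately.
  f(x) = x^2   ⇒   f'(x) = 2·x
  g(x) = x^2   ⇒   g'(x) = 2·x
  lim(x→0) f'(x)/g'(x) = lim(x→0) (2·x)/(2·x)
  = 1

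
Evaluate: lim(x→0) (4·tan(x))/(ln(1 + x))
This is a 0/0 indeterminate form.

Apply L'Hôpital's rule: differentiate numerator and denominator separately.
  f(x) = 4·tan(x)   ⇒   f'(x) = 4·tan(x)^2 + 4
  g(x) = ln(x + 1)   ⇒   g'(x) = 1/(x + 1)
  lim(x→0) f'(x)/g'(x) = lim(x→0) (4·tan(x)^2 + 4)/(1/(x + 1))
  = 4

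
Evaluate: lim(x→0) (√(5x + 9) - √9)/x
This is a standard limit.

Factor or rationalize the expression:
  lim(x→0) (√(5x + 9) - √9)/x = 5/6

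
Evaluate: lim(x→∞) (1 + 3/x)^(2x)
This is an exponential indeterminate form.

For exponential indeterminate forms, take the natural log:
  Let L = lim(x→∞) (1 + 3/x)^(2x)
  Then ln(L) = lim(x→∞) [exponent × ln(base)]
  Evaluate using L'Hôpital or standard limits, then exponentiate.
  L = e^(6)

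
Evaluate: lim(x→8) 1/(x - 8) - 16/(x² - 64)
This is an ∞-∞ indeterminate form.

Combine fractions or rationalize to convert ∞-∞ to 0/0 form:
  lim(x→8) 1/(x - 8) - 16/(x² - 64) = 1/16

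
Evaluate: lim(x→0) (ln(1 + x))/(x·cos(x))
This is a 0/0 indeterminate form.

Apply L'Hôpital's rule: differentiate numerator and denominator separately.
  f(x) = ln(x + 1)   ⇒   f'(x) = 1/(x + 1)
  g(x) = x·cos(x)   ⇒   g'(x) = -x·sin(x) + cos(x)
  lim(x→0) f'(x)/g'(x) = lim(x→0) (1/(x + 1))/(-x·sin(x) + cos(x))
  = 1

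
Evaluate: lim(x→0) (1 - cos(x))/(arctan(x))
This is a 0/0 indeterminate form.

Apply L'Hôpital's rule: differentiate numerator and denominator separately.
  f(x) = 1 - cos(x)   ⇒   f'(x) = sin(x)
  g(x) = atan(x)   ⇒   g'(x) = 1/(x^2 + 1)
  lim(x→0) f'(x)/g'(x) = lim(x→0) (sin(x))/(1/(x^2 + 1))
  = 0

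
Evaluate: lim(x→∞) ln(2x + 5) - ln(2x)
This is an ∞-∞ indeterminate form.

Combine fractions or rationalize to convert ∞-∞ to 0/0 form:
  lim(x→∞) ln(2x + 5) - ln(2x) = 0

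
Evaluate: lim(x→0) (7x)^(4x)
This is an exponential indeterminate form.

For exponential indeterminate forms, take the natural log:
  Let L = lim(x→0) (7x)^(4x)
  Then ln(L) = lim(x→0) [exponent × ln(base)]
  Evaluate using L'Hôpital or standard limits, then exponentiate.
  L = 1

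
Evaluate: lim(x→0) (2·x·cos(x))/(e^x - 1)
This is a 0/0 indeterminate form.

Apply L'Hôpital's rule: differentiate numerator and denominator separately.
  f(x) = 2·x·cos(x)   ⇒   f'(x) = -2·x·sin(x) + 2·cos(x)
  g(x) = e^(x) - 1   ⇒   g'(x) = e^(x)
  lim(x→0) f'(x)/g'(x) = lim(x→0) (-2·x·sin(x) + 2·cos(x))/(e^(x))
  = 2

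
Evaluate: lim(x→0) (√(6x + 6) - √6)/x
This is a standard limit.

Factor or rationalize the expression:
  lim(x→0) (√(6x + 6) - √6)/x = sqrt(6)/2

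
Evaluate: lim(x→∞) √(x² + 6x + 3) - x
This is an ∞-∞ indeterminate form.

Combine fractions or rationalize to convert ∞-∞ to 0/0 form:
  lim(x→∞) √(x² + 6x + 3) - x = 3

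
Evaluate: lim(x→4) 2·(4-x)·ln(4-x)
This is a 0·∞ indeterminate form.

Rewrite 0·∞ as a quotient (0/0 or ∞/∞ form), then apply L'Hôpital's rule:
  lim(x→4) 2·(4-x)·ln(4-x) = 0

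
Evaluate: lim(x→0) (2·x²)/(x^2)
This is a 0/0 indeterminate form.

Apply L'Hôpital's rule: differentiate numerator and denominator separately.
  f(x) = 2·x^2   ⇒   f'(x) = 4·x
  g(x) = x^2   ⇒   g'(x) = 2·x
  lim(x→0) f'(x)/g'(x) = lim(x→0) (4·x)/(2·x)
  = 2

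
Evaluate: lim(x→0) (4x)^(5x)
This is an exponential indeterminate form.

For exponential indeterminate forms, take the natural log:
  Let L = lim(x→0) (4x)^(5x)
  Then ln(L) = lim(x→0) [exponent × ln(base)]
  Evaluate using L'Hôpital or standard limits, then exponentiate.
  L = 1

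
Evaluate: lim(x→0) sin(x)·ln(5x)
This is a 0·∞ indeterminate form.

Rewrite 0·∞ as a quotient (0/0 or ∞/∞ form), then apply L'Hôpital's rule:
  lim(x→0) sin(x)·ln(5x) = 0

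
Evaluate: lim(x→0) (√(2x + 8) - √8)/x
This is a standard limit.

Factor or rationalize the expression:
  lim(x→0) (√(2x + 8) - √8)/x = sqrt(2)/4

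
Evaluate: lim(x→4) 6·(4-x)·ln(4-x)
This is a 0·∞ indeterminate form.

Rewrite 0·∞ as a quotient (0/0 or ∞/∞ form), then apply L'Hôpital's rule:
  lim(x→4) 6·(4-x)·ln(4-x) = 0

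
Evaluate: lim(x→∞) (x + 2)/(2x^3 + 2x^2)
This is an ∞/∞ indeterminate form.

Apply L'Hôpital's rule: differentiate numerator and denominator separately.
  f(x) = x + 2   ⇒   f'(x) = 1
  g(x) = 2·x^3 + 2·x^2   ⇒   g'(x) = 6·x^2 + 4·x
  lim(x→∞) f'(x)/g'(x) = lim(x→∞) (1)/(6·x^2 + 4·x)
  = 0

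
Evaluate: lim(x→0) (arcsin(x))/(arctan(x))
This is a 0/0 indeterminate form.

Apply L'Hôpital's rule: differentiate numerator and denominator separately.
  f(x) = asin(x)   ⇒   f'(x) = 1/sqrt(1 - x^2)
  g(x) = atan(x)   ⇒   g'(x) = 1/(x^2 + 1)
  lim(x→0) f'(x)/g'(x) = lim(x→0) (1/sqrt(1 - x^2))/(1/(x^2 + 1))
  = 1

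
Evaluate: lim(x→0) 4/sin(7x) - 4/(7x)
This is an ∞-∞ indeterminate form.

Combine fractions or rationalize to convert ∞-∞ to 0/0 form:
  lim(x→0) 4/sin(7x) - 4/(7x) = 0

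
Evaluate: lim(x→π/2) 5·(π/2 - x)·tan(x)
This is a 0·∞ indeterminate form.

Rewrite 0·∞ as a quotient (0/0 or ∞/∞ form), then apply L'Hôpital's rule:
  lim(x→π/2) 5·(π/2 - x)·tan(x) = 5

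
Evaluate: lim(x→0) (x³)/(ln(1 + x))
This is a 0/0 indeterminate form.

Apply L'Hôpital's rule: differentiate numerator and denominator separately.
  f(x) = x^3   ⇒   f'(x) = 3·x^2
  g(x) = ln(x + 1)   ⇒   g'(x) = 1/(x + 1)
  lim(x→0) f'(x)/g'(x) = lim(x→0) (3·x^2)/(1/(x + 1))
  = 0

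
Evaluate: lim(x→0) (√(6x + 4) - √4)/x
This is a standard limit.

Factor or rationalize the expression:
  lim(x→0) (√(6x + 4) - √4)/x = 3/2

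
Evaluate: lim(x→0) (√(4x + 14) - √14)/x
This is a standard limit.

Factor or rationalize the expression:
  lim(x→0) (√(4x + 14) - √14)/x = sqrt(14)/7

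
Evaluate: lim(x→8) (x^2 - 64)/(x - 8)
This is a standard limit.

Factor or rationalize the expression:
  lim(x→8) (x^2 - 64)/(x - 8) = 16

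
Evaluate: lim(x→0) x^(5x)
This is an exponential indeterminate form.

For exponential indeterminate forms, take the natural log:
  Let L = lim(x→0) x^(5x)
  Then ln(L) = lim(x→0) [exponent × ln(base)]
  Evaluate using L'Hôpital or standard limits, then exponentiate.
  L = 1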